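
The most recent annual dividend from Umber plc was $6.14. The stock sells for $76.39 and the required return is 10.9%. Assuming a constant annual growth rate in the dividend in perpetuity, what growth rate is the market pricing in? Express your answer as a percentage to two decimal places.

P = D₀(1+g)/(r−g) ⇒ P(r−g) = D₀(1+g) ⇒ g(P+D₀) = P·r − D₀
g = (P·r − D₀)/(P + D₀) = ($76.39×0.109 − $6.14) / ($76.39 + $6.14) = 0.026494

2.65%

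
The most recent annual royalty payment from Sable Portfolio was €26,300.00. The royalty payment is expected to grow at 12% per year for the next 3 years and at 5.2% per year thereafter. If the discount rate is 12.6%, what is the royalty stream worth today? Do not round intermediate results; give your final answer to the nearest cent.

€446003.54

D_1 = 29456.00000
D_2 = 32990.72000
D_3 = 36949.60640
Terminal value at year 3: TV = D_3×(1+g_2)/(r−g_2) = 38870.98593/0.074 = 525283.59369
P_0 = D_1/(1+r)^1 + D_2/(1+r)^2 + D_3/(1+r)^3 + TV/(1+r)^3
    = 26159.85790 + 26020.46257 + 25881.81002 + 367941.40724 = 446003.53773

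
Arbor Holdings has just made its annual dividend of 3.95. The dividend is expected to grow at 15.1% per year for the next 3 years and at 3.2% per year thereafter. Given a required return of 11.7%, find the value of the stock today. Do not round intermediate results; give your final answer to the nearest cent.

65.06

D_1 = 4.54645
D_2 = 5.23296
D_3 = 6.02314
Terminal value at year 3: TV = D_3×(1+g_2)/(r−g_2) = 6.21588/0.085 = 73.12802
P_0 = D_1/(1+r)^1 + D_2/(1+r)^2 + D_3/(1+r)^3 + TV/(1+r)^3
    = 4.07023 + 4.19413 + 4.32179 + 52.47160 = 65.05775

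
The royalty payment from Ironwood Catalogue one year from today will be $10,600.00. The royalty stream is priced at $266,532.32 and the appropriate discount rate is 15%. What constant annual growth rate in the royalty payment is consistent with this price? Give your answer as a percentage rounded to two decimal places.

11.02%

P = D₁/(r−g) ⇒ g = r − D₁/P = 0.15 − $10,600.00/$266,532.32 = 0.110230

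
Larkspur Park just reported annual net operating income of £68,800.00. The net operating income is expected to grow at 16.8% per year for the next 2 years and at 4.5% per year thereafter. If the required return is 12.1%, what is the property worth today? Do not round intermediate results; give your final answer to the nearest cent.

D_1 = 80358.40000
D_2 = 93858.61120
Terminal value at year 2: TV = D_2×(1+g_2)/(r−g_2) = 98082.24870/0.076 = 1290555.90400
P_0 = D_1/(1+r)^1 + D_2/(1+r)^2 + TV/(1+r)^2
    = 71684.56735 + 74690.07553 + 1026988.53849 = 1173363.18137

£1173363.18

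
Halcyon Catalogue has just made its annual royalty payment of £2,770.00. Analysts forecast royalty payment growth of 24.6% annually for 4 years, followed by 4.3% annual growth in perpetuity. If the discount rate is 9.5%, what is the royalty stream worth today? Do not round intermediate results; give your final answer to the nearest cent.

£108612.51

D_1 = 3451.42000
D_2 = 4300.46932
D_3 = 5358.38477
D_4 = 6676.54743
Terminal value at year 4: TV = D_4×(1+g_2)/(r−g_2) = 6963.63897/0.052 = 133916.13396
P_0 = D_1/(1+r)^1 + D_2/(1+r)^2 + D_3/(1+r)^3 + D_4/(1+r)^4 + TV/(1+r)^4
    = 3151.98174 + 3586.63858 + 4081.23440 + 4644.03476 + 93148.62027 = 108612.50974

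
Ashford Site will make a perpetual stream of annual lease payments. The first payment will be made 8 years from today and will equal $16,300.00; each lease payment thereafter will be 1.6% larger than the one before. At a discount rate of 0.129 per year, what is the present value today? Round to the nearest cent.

$61695.23

Value at end of year 7: C₁ / (r − g) = $16,300.00 / (0.129 − 0.016) = $144,247.7876
Discount to today: PV = $144,247.7876 / (1 + 0.129)^7 = $144,247.7876 / 2.338070 = $61,695.23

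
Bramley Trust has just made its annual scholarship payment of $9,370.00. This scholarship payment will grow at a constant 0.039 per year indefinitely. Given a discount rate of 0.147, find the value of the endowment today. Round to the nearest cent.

D₁ = D₀ × (1 + g) = $9,370.00 × 1.039 = $9,735.4300
Growing perpetuity: P = D₁ / (r − g) = $9,735.4300 / (0.147 − 0.039) = $90,142.87

$90142.87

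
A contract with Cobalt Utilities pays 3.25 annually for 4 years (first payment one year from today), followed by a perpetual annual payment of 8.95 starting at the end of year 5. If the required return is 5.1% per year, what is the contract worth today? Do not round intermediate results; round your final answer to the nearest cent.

PV of 4-year annuity: 3.25 × [1 − (1+0.051)^−4] / 0.051 = 11.49762
Perpetuity value at year 4: 8.95 / 0.051 = 175.49020
PV of perpetuity: 175.49020 / (1+0.051)^4 = 143.82752
Total PV = 11.49762 + 143.82752 = 155.32514

155.33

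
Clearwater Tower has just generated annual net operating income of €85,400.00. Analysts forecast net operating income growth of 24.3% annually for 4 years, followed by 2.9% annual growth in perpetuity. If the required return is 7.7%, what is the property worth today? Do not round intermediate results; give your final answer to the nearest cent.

D_1 = 106152.20000
D_2 = 131947.18460
D_3 = 164010.35046
D_4 = 203864.86562
Terminal value at year 4: TV = D_4×(1+g_2)/(r−g_2) = 209776.94672/0.048 = 4370353.05671
P_0 = D_1/(1+r)^1 + D_2/(1+r)^2 + D_3/(1+r)^3 + D_4/(1+r)^4 + TV/(1+r)^4
    = 98562.85980 + 113754.53549 + 131287.73224 + 151523.35299 + 3248281.87970 = 3743410.36021

€3743410.36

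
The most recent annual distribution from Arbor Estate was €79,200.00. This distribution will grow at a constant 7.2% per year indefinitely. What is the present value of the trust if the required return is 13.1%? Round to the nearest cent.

€1439023.73

D₁ = D₀ × (1 + g) = €79,200.00 × 1.072 = €84,902.4000
Growing perpetuity: P = D₁ / (r − g) = €84,902.4000 / (0.131 − 0.072) = €1,439,023.73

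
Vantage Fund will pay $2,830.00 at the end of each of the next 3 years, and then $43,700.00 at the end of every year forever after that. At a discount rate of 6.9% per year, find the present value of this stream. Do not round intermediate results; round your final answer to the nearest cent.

PV of 3-year annuity: $2,830.00 × [1 − (1+0.069)^−3] / 0.069 = 7440.40439
Perpetuity value at year 3: $43,700.00 / 0.069 = 633333.33333
PV of perpetuity: 633333.33333 / (1+0.069)^3 = 518440.86984
Total PV = 7440.40439 + 518440.86984 = 525881.27423

$525881.27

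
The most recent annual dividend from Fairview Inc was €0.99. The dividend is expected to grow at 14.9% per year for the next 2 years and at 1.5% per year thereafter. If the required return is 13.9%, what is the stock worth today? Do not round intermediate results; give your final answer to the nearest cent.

€10.25

D_1 = 1.13751
D_2 = 1.30700
Terminal value at year 2: TV = D_2×(1+g_2)/(r−g_2) = 1.32660/0.124 = 10.69842
P_0 = D_1/(1+r)^1 + D_2/(1+r)^2 + TV/(1+r)^2
    = 0.99869 + 1.00746 + 8.24655 = 10.25270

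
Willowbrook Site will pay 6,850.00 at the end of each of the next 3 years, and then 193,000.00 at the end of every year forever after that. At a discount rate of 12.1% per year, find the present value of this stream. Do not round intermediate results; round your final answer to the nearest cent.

PV of 3-year annuity: 6,850.00 × [1 − (1+0.121)^−3] / 0.121 = 16424.31333
Perpetuity value at year 3: 193,000.00 / 0.121 = 1595041.32231
PV of perpetuity: 1595041.32231 / (1+0.121)^3 = 1132283.29723
Total PV = 16424.31333 + 1132283.29723 = 1148707.61055

1148707.61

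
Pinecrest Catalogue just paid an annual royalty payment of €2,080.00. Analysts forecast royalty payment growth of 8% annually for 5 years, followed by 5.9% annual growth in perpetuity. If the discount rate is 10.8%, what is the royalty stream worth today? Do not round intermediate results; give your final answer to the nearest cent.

D_1 = 2246.40000
D_2 = 2426.11200
D_3 = 2620.20096
D_4 = 2829.81704
D_5 = 3056.20240
Terminal value at year 5: TV = D_5×(1+g_2)/(r−g_2) = 3236.51834/0.049 = 66051.39472
P_0 = D_1/(1+r)^1 + D_2/(1+r)^2 + D_3/(1+r)^3 + D_4/(1+r)^4 + D_5/(1+r)^5 + TV/(1+r)^5
    = 2027.43682 + 1976.20196 + 1926.26184 + 1877.58374 + 1830.13577 + 39553.34255 = 49190.96268

€49190.96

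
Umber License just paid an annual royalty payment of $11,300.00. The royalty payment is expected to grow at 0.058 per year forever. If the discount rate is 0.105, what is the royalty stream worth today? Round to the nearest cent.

D₁ = D₀ × (1 + g) = $11,300.00 × 1.058 = $11,955.4000
Growing perpetuity: P = D₁ / (r − g) = $11,955.4000 / (0.105 − 0.058) = $254,370.21

$254370.21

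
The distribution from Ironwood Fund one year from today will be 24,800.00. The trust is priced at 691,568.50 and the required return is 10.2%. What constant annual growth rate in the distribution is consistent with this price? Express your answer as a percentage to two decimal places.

P = D₁/(r−g) ⇒ g = r − D₁/P = 0.102 − 24,800.00/691,568.50 = 0.066139

6.61%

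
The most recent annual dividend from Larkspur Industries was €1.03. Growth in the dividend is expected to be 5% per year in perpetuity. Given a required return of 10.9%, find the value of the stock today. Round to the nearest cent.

D₁ = D₀ × (1 + g) = €1.03 × 1.05 = €1.0815
Growing perpetuity: P = D₁ / (r − g) = €1.0815 / (0.109 − 0.05) = €18.33

€18.33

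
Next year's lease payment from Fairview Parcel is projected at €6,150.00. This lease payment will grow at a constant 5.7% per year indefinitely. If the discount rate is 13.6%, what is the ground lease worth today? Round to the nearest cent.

€77848.10

Growing perpetuity: P = D₁ / (r − g) = €6,150.0000 / (0.136 − 0.057) = €77,848.10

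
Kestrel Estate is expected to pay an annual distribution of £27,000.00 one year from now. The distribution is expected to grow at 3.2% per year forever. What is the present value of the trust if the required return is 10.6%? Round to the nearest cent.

Growing perpetuity: P = D₁ / (r − g) = £27,000.0000 / (0.106 − 0.032) = £364,864.86

£364864.86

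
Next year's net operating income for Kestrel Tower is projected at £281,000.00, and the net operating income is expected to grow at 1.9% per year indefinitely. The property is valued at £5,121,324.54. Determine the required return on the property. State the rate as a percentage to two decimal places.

7.39%

P = D₁/(r − g) ⇒ r = D₁/P + g = £281,000.0000/£5,121,324.54 + 0.019 = 0.054869 + 0.019 = 0.073869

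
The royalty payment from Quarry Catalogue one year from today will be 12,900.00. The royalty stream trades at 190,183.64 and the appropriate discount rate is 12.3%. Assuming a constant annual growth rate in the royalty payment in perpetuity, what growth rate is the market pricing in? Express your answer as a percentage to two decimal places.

5.52%

P = D₁/(r−g) ⇒ g = r − D₁/P = 0.123 − 12,900.00/190,183.64 = 0.055171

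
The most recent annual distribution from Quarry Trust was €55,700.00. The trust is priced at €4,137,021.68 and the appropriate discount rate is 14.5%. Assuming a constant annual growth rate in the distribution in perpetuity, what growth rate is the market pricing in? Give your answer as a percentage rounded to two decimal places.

P = D₀(1+g)/(r−g) ⇒ P(r−g) = D₀(1+g) ⇒ g(P+D₀) = P·r − D₀
g = (P·r − D₀)/(P + D₀) = (€4,137,021.68×0.145 − €55,700.00) / (€4,137,021.68 + €55,700.00) = 0.129789

12.98%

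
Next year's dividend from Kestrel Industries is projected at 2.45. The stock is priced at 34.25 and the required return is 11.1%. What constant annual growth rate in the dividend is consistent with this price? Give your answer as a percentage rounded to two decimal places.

3.95%

P = D₁/(r−g) ⇒ g = r − D₁/P = 0.111 − 2.45/34.25 = 0.039467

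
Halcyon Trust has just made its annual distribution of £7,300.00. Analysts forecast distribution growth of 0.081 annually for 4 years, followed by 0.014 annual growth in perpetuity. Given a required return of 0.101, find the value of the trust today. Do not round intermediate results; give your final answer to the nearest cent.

£106964.77

D_1 = 7891.30000
D_2 = 8530.49530
D_3 = 9221.46542
D_4 = 9968.40412
Terminal value at year 4: TV = D_4×(1+g_2)/(r−g_2) = 10107.96178/0.087 = 116183.46869
P_0 = D_1/(1+r)^1 + D_2/(1+r)^2 + D_3/(1+r)^3 + D_4/(1+r)^4 + TV/(1+r)^4
    = 7167.39328 + 7037.19540 + 6909.36260 + 6783.85193 + 79066.96387 = 106964.76708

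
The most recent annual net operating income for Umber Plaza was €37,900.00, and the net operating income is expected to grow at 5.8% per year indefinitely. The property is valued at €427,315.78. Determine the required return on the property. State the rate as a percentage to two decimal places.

D₁ = €37,900.00 × 1.058 = €40,098.2000
P = D₁/(r − g) ⇒ r = D₁/P + g = €40,098.2000/€427,315.78 + 0.058 = 0.093837 + 0.058 = 0.151837

15.18%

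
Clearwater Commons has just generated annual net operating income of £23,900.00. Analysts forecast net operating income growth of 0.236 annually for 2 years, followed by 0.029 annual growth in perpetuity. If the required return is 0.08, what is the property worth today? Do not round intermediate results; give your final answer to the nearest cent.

D_1 = 29540.40000
D_2 = 36511.93440
Terminal value at year 2: TV = D_2×(1+g_2)/(r−g_2) = 37570.78050/0.051 = 736681.97054
P_0 = D_1/(1+r)^1 + D_2/(1+r)^2 + TV/(1+r)^2
    = 27352.22222 + 31303.09877 + 631586.05156 = 690241.37255

£690241.37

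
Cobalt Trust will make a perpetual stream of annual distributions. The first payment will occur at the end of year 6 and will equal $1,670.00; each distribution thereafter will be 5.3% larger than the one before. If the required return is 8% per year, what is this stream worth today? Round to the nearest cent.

Value at end of year 5: C₁ / (r − g) = $1,670.00 / (0.08 − 0.053) = $61,851.8519
Discount to today: PV = $61,851.8519 / (1 + 0.08)^5 = $61,851.8519 / 1.469328 = $42,095.33

$42095.33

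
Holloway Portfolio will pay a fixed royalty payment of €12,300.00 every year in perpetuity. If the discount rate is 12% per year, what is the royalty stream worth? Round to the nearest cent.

Level perpetuity: PV = C / r = €12,300.00 / 0.12 = €102,500.00

€102500.00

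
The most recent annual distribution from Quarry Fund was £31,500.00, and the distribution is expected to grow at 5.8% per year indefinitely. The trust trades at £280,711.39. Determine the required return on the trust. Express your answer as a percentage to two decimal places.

D₁ = £31,500.00 × 1.058 = £33,327.0000
P = D₁/(r − g) ⇒ r = D₁/P + g = £33,327.0000/£280,711.39 + 0.058 = 0.118723 + 0.058 = 0.176723

17.67%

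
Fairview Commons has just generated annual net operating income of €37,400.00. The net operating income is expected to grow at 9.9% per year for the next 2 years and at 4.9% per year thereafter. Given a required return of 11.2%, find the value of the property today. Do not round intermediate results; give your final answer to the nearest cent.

€681757.75

D_1 = 41102.60000
D_2 = 45171.75740
Terminal value at year 2: TV = D_2×(1+g_2)/(r−g_2) = 47385.17351/0.063 = 752145.61131
P_0 = D_1/(1+r)^1 + D_2/(1+r)^2 + TV/(1+r)^2
    = 36962.76978 + 36530.65107 + 608264.33294 = 681757.75380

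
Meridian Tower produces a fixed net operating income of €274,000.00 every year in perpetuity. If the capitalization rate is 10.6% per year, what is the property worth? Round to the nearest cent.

€2584905.66

Level perpetuity: PV = C / r = €274,000.00 / 0.106 = €2,584,905.66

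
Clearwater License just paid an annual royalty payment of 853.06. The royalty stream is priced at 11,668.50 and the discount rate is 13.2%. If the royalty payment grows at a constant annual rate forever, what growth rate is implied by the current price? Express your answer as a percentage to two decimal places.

P = D₀(1+g)/(r−g) ⇒ P(r−g) = D₀(1+g) ⇒ g(P+D₀) = P·r − D₀
g = (P·r − D₀)/(P + D₀) = (11,668.50×0.132 − 853.06) / (11,668.50 + 853.06) = 0.054880

5.49%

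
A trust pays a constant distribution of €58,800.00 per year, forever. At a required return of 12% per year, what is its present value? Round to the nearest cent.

€490000.00

Level perpetuity: PV = C / r = €58,800.00 / 0.12 = €490,000.00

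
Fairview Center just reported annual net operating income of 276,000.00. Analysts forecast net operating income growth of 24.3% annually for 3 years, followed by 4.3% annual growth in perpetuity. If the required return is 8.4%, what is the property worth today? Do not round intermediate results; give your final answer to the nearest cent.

11681601.21

D_1 = 343068.00000
D_2 = 426433.52400
D_3 = 530056.87033
Terminal value at year 3: TV = D_3×(1+g_2)/(r−g_2) = 552849.31576/0.041 = 13484129.65259
P_0 = D_1/(1+r)^1 + D_2/(1+r)^2 + D_3/(1+r)^3 + TV/(1+r)^3
    = 316483.39483 + 362904.85219 + 416135.36096 + 10586077.59703 = 11681601.20502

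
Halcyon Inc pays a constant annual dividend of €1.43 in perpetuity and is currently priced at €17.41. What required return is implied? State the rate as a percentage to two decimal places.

8.21%

P = C/r ⇒ r = C/P = €1.43/€17.41 = 0.082137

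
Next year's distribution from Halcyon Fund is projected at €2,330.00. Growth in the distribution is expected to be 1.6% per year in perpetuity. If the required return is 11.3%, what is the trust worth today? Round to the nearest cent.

Growing perpetuity: P = D₁ / (r − g) = €2,330.0000 / (0.113 − 0.016) = €24,020.62

€24020.62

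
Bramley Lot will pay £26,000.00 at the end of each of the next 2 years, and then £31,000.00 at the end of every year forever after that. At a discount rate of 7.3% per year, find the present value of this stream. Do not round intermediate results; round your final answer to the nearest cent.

£415654.89

PV of 2-year annuity: £26,000.00 × [1 − (1+0.073)^−2] / 0.073 = 46813.72570
Perpetuity value at year 2: £31,000.00 / 0.073 = 424657.53425
PV of perpetuity: 424657.53425 / (1+0.073)^2 = 368841.16899
Total PV = 46813.72570 + 368841.16899 = 415654.89469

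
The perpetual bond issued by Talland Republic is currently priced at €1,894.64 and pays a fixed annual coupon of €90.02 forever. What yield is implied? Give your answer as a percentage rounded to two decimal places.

P = C/r ⇒ r = C/P = €90.02/€1,894.64 = 0.047513

4.75%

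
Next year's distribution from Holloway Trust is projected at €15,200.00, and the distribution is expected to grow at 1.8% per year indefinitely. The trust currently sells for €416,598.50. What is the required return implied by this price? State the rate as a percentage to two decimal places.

P = D₁/(r − g) ⇒ r = D₁/P + g = €15,200.0000/€416,598.50 + 0.018 = 0.036486 + 0.018 = 0.054486

5.45%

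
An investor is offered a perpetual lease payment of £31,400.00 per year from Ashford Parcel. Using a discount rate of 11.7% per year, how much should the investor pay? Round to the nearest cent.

Level perpetuity: PV = C / r = £31,400.00 / 0.117 = £268,376.07

£268376.07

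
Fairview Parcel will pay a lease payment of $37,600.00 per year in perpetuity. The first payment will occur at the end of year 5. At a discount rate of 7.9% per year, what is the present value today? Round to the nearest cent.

Value at end of year 4: C / r = $37,600.00 / 0.079 = $475,949.3671
Discount to today: PV = $475,949.3671 / (1 + 0.079)^4 = $475,949.3671 / 1.355457 = $351,135.69

$351135.69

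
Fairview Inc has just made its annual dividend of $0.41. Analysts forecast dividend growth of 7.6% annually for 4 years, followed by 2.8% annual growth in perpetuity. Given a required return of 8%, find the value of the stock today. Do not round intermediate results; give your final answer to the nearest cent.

D_1 = 0.44116
D_2 = 0.47469
D_3 = 0.51076
D_4 = 0.54958
Terminal value at year 4: TV = D_4×(1+g_2)/(r−g_2) = 0.56497/0.052 = 10.86482
P_0 = D_1/(1+r)^1 + D_2/(1+r)^2 + D_3/(1+r)^3 + D_4/(1+r)^4 + TV/(1+r)^4
    = 0.40848 + 0.40697 + 0.40546 + 0.40396 + 7.98597 = 9.61084

$9.61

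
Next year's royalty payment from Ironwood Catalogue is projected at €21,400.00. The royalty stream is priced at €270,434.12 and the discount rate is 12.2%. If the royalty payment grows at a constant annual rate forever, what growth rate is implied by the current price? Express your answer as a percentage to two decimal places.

P = D₁/(r−g) ⇒ g = r − D₁/P = 0.122 − €21,400.00/€270,434.12 = 0.042868

4.29%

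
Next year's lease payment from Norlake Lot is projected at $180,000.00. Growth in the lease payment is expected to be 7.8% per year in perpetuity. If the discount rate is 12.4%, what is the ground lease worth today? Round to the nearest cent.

Growing perpetuity: P = D₁ / (r − g) = $180,000.0000 / (0.124 − 0.078) = $3,913,043.48

$3913043.48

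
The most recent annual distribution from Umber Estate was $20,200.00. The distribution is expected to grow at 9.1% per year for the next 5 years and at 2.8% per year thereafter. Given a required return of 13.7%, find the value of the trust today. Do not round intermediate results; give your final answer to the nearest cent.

$244350.02

D_1 = 22038.20000
D_2 = 24043.67620
D_3 = 26231.65073
D_4 = 28618.73095
D_5 = 31223.03547
Terminal value at year 5: TV = D_5×(1+g_2)/(r−g_2) = 32097.28046/0.109 = 294470.46294
P_0 = D_1/(1+r)^1 + D_2/(1+r)^2 + D_3/(1+r)^3 + D_4/(1+r)^4 + D_5/(1+r)^5 + TV/(1+r)^5
    = 19382.76165 + 18598.58660 + 17846.13719 + 17124.12988 + 16431.33307 + 154967.06781 = 244350.01619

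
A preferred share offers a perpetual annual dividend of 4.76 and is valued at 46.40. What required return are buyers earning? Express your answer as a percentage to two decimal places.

P = C/r ⇒ r = C/P = 4.76/46.40 = 0.102586

10.26%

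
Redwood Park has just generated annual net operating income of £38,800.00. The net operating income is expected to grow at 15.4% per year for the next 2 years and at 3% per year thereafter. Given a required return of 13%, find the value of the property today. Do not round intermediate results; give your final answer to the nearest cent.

£496885.85

D_1 = 44775.20000
D_2 = 51670.58080
Terminal value at year 2: TV = D_2×(1+g_2)/(r−g_2) = 53220.69822/0.1 = 532206.98224
P_0 = D_1/(1+r)^1 + D_2/(1+r)^2 + TV/(1+r)^2
    = 39624.07080 + 40465.64398 + 416796.13301 = 496885.84779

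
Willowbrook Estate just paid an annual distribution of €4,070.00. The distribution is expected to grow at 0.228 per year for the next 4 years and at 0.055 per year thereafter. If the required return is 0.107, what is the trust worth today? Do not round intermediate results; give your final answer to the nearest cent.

€146281.40

D_1 = 4997.96000
D_2 = 6137.49488
D_3 = 7536.84371
D_4 = 9255.24408
Terminal value at year 4: TV = D_4×(1+g_2)/(r−g_2) = 9764.28250/0.052 = 187774.66353
P_0 = D_1/(1+r)^1 + D_2/(1+r)^2 + D_3/(1+r)^3 + D_4/(1+r)^4 + TV/(1+r)^4
    = 4514.86902 + 5008.36418 + 5555.80056 + 6163.07415 + 125039.29286 = 146281.40077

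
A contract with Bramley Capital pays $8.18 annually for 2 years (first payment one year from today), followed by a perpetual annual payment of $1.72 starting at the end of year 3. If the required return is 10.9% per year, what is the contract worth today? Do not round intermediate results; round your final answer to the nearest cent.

$26.86

PV of 2-year annuity: $8.18 × [1 − (1+0.109)^−2] / 0.109 = 14.02706
Perpetuity value at year 2: $1.72 / 0.109 = 15.77982
PV of perpetuity: 15.77982 / (1+0.109)^2 = 12.83036
Total PV = 14.02706 + 12.83036 = 26.85742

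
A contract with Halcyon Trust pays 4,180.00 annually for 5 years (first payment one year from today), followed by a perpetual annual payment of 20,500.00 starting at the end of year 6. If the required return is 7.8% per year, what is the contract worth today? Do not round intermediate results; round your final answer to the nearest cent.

197314.56

PV of 5-year annuity: 4,180.00 × [1 − (1+0.078)^−5] / 0.078 = 16777.87400
Perpetuity value at year 5: 20,500.00 / 0.078 = 262820.51282
PV of perpetuity: 262820.51282 / (1+0.078)^5 = 180536.68101
Total PV = 16777.87400 + 180536.68101 = 197314.55501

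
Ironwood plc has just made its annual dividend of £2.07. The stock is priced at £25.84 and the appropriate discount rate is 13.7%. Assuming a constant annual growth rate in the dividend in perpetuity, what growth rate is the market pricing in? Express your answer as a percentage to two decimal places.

P = D₀(1+g)/(r−g) ⇒ P(r−g) = D₀(1+g) ⇒ g(P+D₀) = P·r − D₀
g = (P·r − D₀)/(P + D₀) = (£25.84×0.137 − £2.07) / (£25.84 + £2.07) = 0.052672

5.27%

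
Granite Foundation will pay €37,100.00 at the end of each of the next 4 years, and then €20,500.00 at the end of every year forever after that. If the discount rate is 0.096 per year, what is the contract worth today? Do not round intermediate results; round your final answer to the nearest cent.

PV of 4-year annuity: €37,100.00 × [1 − (1+0.096)^−4] / 0.096 = 118627.56944
Perpetuity value at year 4: €20,500.00 / 0.096 = 213541.66667
PV of perpetuity: 213541.66667 / (1+0.096)^4 = 147992.74016
Total PV = 118627.56944 + 147992.74016 = 266620.30960

€266620.31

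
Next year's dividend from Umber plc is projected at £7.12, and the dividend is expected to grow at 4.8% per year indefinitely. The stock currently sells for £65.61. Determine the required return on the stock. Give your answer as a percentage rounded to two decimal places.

15.65%

P = D₁/(r − g) ⇒ r = D₁/P + g = £7.1200/£65.61 + 0.048 = 0.108520 + 0.048 = 0.156520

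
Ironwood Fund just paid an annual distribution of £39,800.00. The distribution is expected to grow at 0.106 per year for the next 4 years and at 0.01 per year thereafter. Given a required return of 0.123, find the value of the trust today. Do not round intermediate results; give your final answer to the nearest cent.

£487943.83

D_1 = 44018.80000
D_2 = 48684.79280
D_3 = 53845.38084
D_4 = 59552.99121
Terminal value at year 4: TV = D_4×(1+g_2)/(r−g_2) = 60148.52112/0.113 = 532287.79750
P_0 = D_1/(1+r)^1 + D_2/(1+r)^2 + D_3/(1+r)^3 + D_4/(1+r)^4 + TV/(1+r)^4
    = 39197.50668 + 38604.13391 + 38019.74364 + 37444.19988 + 334678.24674 = 487943.83085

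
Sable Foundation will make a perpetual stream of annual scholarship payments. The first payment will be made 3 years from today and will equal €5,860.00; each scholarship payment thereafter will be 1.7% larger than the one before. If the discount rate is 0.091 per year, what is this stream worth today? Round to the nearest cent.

Value at end of year 2: C₁ / (r − g) = €5,860.00 / (0.091 − 0.017) = €79,189.1892
Discount to today: PV = €79,189.1892 / (1 + 0.091)^2 = €79,189.1892 / 1.190281 = €66,529.83

€66529.83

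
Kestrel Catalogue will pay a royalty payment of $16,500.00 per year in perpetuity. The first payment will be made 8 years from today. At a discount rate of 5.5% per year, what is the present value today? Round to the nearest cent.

$206231.04

Value at end of year 7: C / r = $16,500.00 / 0.055 = $300,000.0000
Discount to today: PV = $300,000.0000 / (1 + 0.055)^7 = $300,000.0000 / 1.454679 = $206,231.04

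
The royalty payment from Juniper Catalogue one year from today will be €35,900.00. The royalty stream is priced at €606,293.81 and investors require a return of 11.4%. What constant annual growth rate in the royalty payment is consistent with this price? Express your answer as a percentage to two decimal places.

P = D₁/(r−g) ⇒ g = r − D₁/P = 0.114 − €35,900.00/€606,293.81 = 0.054788

5.48%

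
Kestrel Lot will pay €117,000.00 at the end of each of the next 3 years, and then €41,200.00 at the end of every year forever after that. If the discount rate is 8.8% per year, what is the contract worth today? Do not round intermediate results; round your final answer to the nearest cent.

€660739.94

PV of 3-year annuity: €117,000.00 × [1 − (1+0.088)^−3] / 0.088 = 297220.31512
Perpetuity value at year 3: €41,200.00 / 0.088 = 468181.81818
PV of perpetuity: 468181.81818 / (1+0.088)^3 = 363519.62175
Total PV = 297220.31512 + 363519.62175 = 660739.93687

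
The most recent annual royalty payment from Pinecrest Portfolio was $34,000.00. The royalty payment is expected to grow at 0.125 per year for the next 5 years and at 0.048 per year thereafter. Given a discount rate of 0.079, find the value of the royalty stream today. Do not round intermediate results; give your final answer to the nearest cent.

D_1 = 38250.00000
D_2 = 43031.25000
D_3 = 48410.15625
D_4 = 54461.42578
D_5 = 61269.10400
Terminal value at year 5: TV = D_5×(1+g_2)/(r−g_2) = 64210.02100/0.031 = 2071290.99987
P_0 = D_1/(1+r)^1 + D_2/(1+r)^2 + D_3/(1+r)^3 + D_4/(1+r)^4 + D_5/(1+r)^5 + TV/(1+r)^5
    = 35449.49027 + 36960.77530 + 38536.48954 + 40179.37974 + 41892.30973 + 1416230.34198 = 1609248.78656

$1609248.79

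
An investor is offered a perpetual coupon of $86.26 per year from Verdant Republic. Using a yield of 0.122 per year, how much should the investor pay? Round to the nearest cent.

$707.05

Level perpetuity: PV = C / r = $86.26 / 0.122 = $707.05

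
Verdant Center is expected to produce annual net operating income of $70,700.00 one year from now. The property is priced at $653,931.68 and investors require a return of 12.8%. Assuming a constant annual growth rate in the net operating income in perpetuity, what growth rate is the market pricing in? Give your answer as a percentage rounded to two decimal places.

1.99%

P = D₁/(r−g) ⇒ g = r − D₁/P = 0.128 − $70,700.00/$653,931.68 = 0.019885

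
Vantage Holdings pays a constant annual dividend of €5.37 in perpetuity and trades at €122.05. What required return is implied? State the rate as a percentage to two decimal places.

P = C/r ⇒ r = C/P = €5.37/€122.05 = 0.043998

4.40%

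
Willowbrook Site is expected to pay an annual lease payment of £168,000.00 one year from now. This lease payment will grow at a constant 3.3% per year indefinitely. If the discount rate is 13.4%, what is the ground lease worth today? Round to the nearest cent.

Growing perpetuity: P = D₁ / (r − g) = £168,000.0000 / (0.134 − 0.033) = £1,663,366.34

£1663366.34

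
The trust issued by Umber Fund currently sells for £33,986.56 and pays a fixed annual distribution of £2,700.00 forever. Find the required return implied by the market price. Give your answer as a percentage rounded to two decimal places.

7.94%

P = C/r ⇒ r = C/P = £2,700.00/£33,986.56 = 0.079443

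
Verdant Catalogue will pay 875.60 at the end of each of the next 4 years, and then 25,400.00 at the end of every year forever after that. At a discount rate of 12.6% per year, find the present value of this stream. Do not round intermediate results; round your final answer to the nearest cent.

PV of 4-year annuity: 875.60 × [1 − (1+0.126)^−4] / 0.126 = 2626.24208
Perpetuity value at year 4: 25,400.00 / 0.126 = 201587.30159
PV of perpetuity: 201587.30159 / (1+0.126)^4 = 125403.48604
Total PV = 2626.24208 + 125403.48604 = 128029.72812

128029.73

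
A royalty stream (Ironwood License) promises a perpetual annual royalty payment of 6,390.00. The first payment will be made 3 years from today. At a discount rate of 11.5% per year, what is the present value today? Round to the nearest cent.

44694.42

Value at end of year 2: C / r = 6,390.00 / 0.115 = 55,565.2174
Discount to today: PV = 55,565.2174 / (1 + 0.115)^2 = 55,565.2174 / 1.243225 = 44,694.42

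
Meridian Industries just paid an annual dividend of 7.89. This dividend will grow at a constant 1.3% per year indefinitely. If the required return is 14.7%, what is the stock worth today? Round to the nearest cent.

59.65

D₁ = D₀ × (1 + g) = 7.89 × 1.013 = 7.9926
Growing perpetuity: P = D₁ / (r − g) = 7.9926 / (0.147 − 0.013) = 59.65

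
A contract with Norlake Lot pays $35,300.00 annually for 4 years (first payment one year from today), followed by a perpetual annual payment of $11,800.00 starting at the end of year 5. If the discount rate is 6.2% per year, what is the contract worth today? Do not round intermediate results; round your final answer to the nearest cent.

$271381.02

PV of 4-year annuity: $35,300.00 × [1 − (1+0.062)^−4] / 0.062 = 121760.12476
Perpetuity value at year 4: $11,800.00 / 0.062 = 190322.58065
PV of perpetuity: 190322.58065 / (1+0.062)^4 = 149620.89588
Total PV = 121760.12476 + 149620.89588 = 271381.02064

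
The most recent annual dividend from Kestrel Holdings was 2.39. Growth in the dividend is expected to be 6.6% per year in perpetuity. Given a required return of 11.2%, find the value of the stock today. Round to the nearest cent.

D₁ = D₀ × (1 + g) = 2.39 × 1.066 = 2.5477
Growing perpetuity: P = D₁ / (r − g) = 2.5477 / (0.112 − 0.066) = 55.39

55.39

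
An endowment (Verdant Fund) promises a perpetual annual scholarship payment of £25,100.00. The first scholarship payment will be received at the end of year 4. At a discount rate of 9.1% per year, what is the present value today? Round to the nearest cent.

Value at end of year 3: C / r = £25,100.00 / 0.091 = £275,824.1758
Discount to today: PV = £275,824.1758 / (1 + 0.091)^3 = £275,824.1758 / 1.298597 = £212,401.74

£212401.74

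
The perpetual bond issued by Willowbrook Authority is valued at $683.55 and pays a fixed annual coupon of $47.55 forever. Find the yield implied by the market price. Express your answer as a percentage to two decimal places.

6.96%

P = C/r ⇒ r = C/P = $47.55/$683.55 = 0.069563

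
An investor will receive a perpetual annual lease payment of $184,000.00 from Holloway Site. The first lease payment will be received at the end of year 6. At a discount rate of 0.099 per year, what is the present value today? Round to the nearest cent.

Value at end of year 5: C / r = $184,000.00 / 0.099 = $1,858,585.8586
Discount to today: PV = $1,858,585.8586 / (1 + 0.099)^5 = $1,858,585.8586 / 1.603203 = $1,159,295.54

$1159295.54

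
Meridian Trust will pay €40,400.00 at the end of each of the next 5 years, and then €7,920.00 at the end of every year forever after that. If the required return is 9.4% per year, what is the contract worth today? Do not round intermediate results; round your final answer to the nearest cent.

PV of 5-year annuity: €40,400.00 × [1 − (1+0.094)^−5] / 0.094 = 155524.43655
Perpetuity value at year 5: €7,920.00 / 0.094 = 84255.31915
PV of perpetuity: 84255.31915 / (1+0.094)^5 = 53766.37020
Total PV = 155524.43655 + 53766.37020 = 209290.80675

€209290.81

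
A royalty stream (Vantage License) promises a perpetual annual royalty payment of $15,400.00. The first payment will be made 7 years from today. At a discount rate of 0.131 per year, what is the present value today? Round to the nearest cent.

Value at end of year 6: C / r = $15,400.00 / 0.131 = $117,557.2519
Discount to today: PV = $117,557.2519 / (1 + 0.131)^6 = $117,557.2519 / 2.093031 = $56,166.04

$56166.04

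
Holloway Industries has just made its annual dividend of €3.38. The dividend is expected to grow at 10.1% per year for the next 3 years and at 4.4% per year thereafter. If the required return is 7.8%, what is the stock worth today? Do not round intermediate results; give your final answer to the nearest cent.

€121.15

D_1 = 3.72138
D_2 = 4.09724
D_3 = 4.51106
Terminal value at year 3: TV = D_3×(1+g_2)/(r−g_2) = 4.70955/0.034 = 138.51609
P_0 = D_1/(1+r)^1 + D_2/(1+r)^2 + D_3/(1+r)^3 + TV/(1+r)^3
    = 3.45212 + 3.52577 + 3.60099 + 110.57169 = 121.15057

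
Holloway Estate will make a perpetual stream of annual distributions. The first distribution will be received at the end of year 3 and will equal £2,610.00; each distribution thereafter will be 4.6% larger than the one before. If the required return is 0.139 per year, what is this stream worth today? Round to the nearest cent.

£21632.67

Value at end of year 2: C₁ / (r − g) = £2,610.00 / (0.139 − 0.046) = £28,064.5161
Discount to today: PV = £28,064.5161 / (1 + 0.139)^2 = £28,064.5161 / 1.297321 = £21,632.67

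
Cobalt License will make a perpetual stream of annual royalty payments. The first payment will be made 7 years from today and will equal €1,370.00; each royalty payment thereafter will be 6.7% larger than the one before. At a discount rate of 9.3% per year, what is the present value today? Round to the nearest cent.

€30904.82

Value at end of year 6: C₁ / (r − g) = €1,370.00 / (0.093 − 0.067) = €52,692.3077
Discount to today: PV = €52,692.3077 / (1 + 0.093)^6 = €52,692.3077 / 1.704987 = €30,904.82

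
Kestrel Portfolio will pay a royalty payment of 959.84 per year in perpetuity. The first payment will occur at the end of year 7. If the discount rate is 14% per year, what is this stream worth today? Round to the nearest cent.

3123.50

Value at end of year 6: C / r = 959.84 / 0.14 = 6,856.0000
Discount to today: PV = 6,856.0000 / (1 + 0.14)^6 = 6,856.0000 / 2.194973 = 3,123.50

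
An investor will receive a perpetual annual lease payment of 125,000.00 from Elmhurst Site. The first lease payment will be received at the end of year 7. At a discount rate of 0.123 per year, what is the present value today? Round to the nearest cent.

Value at end of year 6: C / r = 125,000.00 / 0.123 = 1,016,260.1626
Discount to today: PV = 1,016,260.1626 / (1 + 0.123)^6 = 1,016,260.1626 / 2.005758 = 506,671.37

506671.37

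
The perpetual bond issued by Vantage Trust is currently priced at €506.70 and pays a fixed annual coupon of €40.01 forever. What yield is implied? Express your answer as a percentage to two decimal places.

7.90%

P = C/r ⇒ r = C/P = €40.01/€506.70 = 0.078962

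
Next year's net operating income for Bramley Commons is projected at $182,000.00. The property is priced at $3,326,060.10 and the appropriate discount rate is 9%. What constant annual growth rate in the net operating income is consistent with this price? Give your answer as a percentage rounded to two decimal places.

P = D₁/(r−g) ⇒ g = r − D₁/P = 0.09 − $182,000.00/$3,326,060.10 = 0.035281

3.53%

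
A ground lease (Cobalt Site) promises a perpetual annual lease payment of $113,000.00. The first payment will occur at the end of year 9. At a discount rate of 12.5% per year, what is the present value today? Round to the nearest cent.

$352328.89

Value at end of year 8: C / r = $113,000.00 / 0.125 = $904,000.0000
Discount to today: PV = $904,000.0000 / (1 + 0.125)^8 = $904,000.0000 / 2.565785 = $352,328.89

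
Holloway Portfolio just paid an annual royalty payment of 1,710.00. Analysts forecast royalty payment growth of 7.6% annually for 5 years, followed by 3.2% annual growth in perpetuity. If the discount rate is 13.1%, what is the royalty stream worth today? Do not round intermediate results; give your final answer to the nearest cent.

D_1 = 1839.96000
D_2 = 1979.79696
D_3 = 2130.26153
D_4 = 2292.16141
D_5 = 2466.36567
Terminal value at year 5: TV = D_5×(1+g_2)/(r−g_2) = 2545.28937/0.099 = 25709.99367
P_0 = D_1/(1+r)^1 + D_2/(1+r)^2 + D_3/(1+r)^3 + D_4/(1+r)^4 + D_5/(1+r)^5 + TV/(1+r)^5
    = 1626.84350 + 1547.73086 + 1472.46544 + 1400.86013 + 1332.73696 + 13892.77317 = 21273.41007

21273.41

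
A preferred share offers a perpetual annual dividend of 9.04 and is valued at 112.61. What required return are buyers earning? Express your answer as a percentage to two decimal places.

8.03%

P = C/r ⇒ r = C/P = 9.04/112.61 = 0.080277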